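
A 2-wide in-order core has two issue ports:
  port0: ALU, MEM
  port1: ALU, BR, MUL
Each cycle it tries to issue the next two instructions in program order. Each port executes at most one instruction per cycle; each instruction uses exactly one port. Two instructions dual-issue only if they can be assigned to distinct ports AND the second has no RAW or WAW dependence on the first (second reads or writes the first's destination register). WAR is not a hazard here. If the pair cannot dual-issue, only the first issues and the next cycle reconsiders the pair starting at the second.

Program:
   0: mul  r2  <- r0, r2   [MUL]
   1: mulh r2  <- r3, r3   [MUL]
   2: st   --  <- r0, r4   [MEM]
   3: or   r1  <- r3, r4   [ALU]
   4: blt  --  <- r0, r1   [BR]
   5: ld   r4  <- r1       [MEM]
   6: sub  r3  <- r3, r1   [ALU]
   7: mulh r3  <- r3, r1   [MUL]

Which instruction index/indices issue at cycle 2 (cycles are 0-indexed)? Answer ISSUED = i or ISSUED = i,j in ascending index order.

#0 head=0: mul.MUL i0 no-port MUL/MUL
#1 head=1: mulh.MUL;st.MEM i1,i2 2-wide
#2 head=3: or.ALU i3 RAW r1
#3 head=4: blt.BR;ld.MEM i4,i5 2-wide
#4 head=6: sub.ALU i6 RAW+WAW r3
#5 head=7: mulh.MUL i7 tail

ISSUED = 3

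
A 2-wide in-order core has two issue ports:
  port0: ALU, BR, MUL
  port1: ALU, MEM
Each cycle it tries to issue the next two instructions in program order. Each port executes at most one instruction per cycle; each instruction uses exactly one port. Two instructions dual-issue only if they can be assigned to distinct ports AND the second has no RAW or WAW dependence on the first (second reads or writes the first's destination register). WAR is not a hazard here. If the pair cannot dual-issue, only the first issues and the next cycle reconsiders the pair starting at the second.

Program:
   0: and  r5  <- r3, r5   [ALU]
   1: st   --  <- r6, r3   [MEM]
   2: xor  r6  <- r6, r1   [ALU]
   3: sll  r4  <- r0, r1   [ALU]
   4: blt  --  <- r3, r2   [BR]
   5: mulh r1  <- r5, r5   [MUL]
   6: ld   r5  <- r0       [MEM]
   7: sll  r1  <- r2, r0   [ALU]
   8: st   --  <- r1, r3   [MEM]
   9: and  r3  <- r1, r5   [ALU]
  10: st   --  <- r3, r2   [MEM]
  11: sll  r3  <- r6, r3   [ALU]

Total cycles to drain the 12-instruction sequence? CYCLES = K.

CYCLES = 7

#0 head=0: and/st i0,i1 2-wide
#1 head=2: xor/sll i2,i3 2-wide
#2 head=4: blt i4 no-port BR/MUL
#3 head=5: mulh/ld i5,i6 2-wide
#4 head=7: sll i7 RAW r1
#5 head=8: st/and i8,i9 2-wide
#6 head=10: st/sll i10,i11 2-wide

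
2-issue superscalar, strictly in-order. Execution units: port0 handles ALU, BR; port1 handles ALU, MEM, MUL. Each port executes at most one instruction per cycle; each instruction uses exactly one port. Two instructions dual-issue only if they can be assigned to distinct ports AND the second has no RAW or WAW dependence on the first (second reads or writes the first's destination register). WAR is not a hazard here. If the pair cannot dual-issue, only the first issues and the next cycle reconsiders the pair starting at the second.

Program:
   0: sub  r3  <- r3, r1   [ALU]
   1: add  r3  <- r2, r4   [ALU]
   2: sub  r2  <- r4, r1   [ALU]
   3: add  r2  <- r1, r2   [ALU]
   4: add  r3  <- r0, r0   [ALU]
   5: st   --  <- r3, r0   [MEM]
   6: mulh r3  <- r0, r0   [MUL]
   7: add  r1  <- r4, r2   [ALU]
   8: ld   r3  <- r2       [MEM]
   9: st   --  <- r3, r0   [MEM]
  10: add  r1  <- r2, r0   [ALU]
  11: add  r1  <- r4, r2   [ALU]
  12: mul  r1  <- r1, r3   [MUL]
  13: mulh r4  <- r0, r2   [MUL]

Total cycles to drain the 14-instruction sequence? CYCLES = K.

CYCLES = 10

  cy0 -> i0 (sub.ALU) WAW r3
  cy1 -> i1+i2 (add.ALU+sub.ALU) dual
  cy2 -> i3+i4 (add.ALU+add.ALU) dual
  cy3 -> i5 (st.MEM) no-port MEM/MUL
  cy4 -> i6+i7 (mulh.MUL+add.ALU) dual
  cy5 -> i8 (ld.MEM) no-port MEM/MEM
  cy6 -> i9+i10 (st.MEM+add.ALU) dual
  cy7 -> i11 (add.ALU) RAW+WAW r1
  cy8 -> i12 (mul.MUL) no-port MUL/MUL
  cy9 -> i13 (mulh.MUL) tail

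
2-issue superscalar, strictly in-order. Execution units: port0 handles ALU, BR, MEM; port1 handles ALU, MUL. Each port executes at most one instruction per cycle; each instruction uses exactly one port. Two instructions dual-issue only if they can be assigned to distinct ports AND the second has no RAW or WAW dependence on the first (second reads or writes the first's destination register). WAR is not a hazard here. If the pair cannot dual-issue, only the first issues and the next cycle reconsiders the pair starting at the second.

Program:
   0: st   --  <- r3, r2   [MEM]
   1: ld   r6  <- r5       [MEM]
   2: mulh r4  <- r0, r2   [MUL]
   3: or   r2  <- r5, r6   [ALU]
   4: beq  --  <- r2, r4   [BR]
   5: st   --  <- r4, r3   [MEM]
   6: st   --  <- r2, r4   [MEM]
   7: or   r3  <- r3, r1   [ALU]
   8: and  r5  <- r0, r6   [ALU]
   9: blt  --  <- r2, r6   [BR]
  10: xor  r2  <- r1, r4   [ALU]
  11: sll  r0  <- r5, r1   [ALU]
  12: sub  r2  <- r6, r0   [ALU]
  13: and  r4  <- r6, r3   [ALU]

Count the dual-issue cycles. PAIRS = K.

PAIRS = 5

#0 head=0: st i0 no-port MEM/MEM
#1 head=1: ld+mulh i1/i2 2-wide
#2 head=3: or i3 RAW r2
#3 head=4: beq i4 no-port BR/MEM
#4 head=5: st i5 no-port MEM/MEM
#5 head=6: st+or i6/i7 2-wide
#6 head=8: and+blt i8/i9 2-wide
#7 head=10: xor+sll i10/i11 2-wide
#8 head=12: sub+and i12/i13 2-wide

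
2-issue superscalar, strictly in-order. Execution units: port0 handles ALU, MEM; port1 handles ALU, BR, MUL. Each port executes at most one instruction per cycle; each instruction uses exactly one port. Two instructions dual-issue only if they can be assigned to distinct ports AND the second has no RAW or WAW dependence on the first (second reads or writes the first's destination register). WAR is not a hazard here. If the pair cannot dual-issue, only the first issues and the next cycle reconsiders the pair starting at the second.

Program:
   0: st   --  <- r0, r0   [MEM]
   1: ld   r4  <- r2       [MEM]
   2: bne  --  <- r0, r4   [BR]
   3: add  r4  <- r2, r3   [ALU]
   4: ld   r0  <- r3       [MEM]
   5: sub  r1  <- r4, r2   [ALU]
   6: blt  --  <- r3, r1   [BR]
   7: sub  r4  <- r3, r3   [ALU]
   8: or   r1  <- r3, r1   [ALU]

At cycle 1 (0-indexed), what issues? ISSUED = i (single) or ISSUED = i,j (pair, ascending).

ISSUED = 1

  cy0 -> i0 (st) no-port MEM/MEM
  cy1 -> i1 (ld) RAW r4
  cy2 -> i2+i3 (bne;add) dual
  cy3 -> i4+i5 (ld;sub) dual
  cy4 -> i6+i7 (blt;sub) dual
  cy5 -> i8 (or) tail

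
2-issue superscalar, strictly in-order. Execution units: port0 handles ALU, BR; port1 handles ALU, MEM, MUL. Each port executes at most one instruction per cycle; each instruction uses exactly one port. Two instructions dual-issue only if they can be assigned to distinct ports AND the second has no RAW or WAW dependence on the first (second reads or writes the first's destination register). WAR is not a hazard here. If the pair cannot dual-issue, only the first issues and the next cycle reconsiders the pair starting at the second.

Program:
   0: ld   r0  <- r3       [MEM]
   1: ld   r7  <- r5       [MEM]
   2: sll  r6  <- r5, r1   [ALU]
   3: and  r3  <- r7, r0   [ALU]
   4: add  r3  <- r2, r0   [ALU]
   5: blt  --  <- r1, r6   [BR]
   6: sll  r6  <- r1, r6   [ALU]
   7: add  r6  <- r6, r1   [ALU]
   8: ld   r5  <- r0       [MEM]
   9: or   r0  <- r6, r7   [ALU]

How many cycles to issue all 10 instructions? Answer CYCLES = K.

CYCLES = 7

[0] i0  ld  -- no-port MEM/MEM
[1] i1/i2  ld/sll  -- 2-wide
[2] i3  and  -- WAW r3
[3] i4/i5  add/blt  -- 2-wide
[4] i6  sll  -- RAW+WAW r6
[5] i7/i8  add/ld  -- 2-wide
[6] i9  or  -- tail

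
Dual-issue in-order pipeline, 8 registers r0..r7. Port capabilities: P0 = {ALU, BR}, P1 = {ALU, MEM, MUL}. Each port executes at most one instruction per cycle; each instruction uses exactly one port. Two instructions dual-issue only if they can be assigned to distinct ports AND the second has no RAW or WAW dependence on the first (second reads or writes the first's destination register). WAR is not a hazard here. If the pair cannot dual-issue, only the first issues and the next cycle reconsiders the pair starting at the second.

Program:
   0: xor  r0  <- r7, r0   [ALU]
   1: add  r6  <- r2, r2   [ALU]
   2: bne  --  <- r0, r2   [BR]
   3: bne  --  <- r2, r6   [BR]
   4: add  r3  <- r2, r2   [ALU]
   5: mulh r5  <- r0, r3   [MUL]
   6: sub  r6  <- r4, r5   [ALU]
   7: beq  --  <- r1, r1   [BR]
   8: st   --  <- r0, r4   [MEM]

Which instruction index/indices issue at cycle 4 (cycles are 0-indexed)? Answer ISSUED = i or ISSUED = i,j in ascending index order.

ISSUED = 6,7

[0] i0+i1  xor;add  -- dual
[1] i2  bne  -- no-port BR/BR
[2] i3+i4  bne;add  -- dual
[3] i5  mulh  -- RAW r5
[4] i6+i7  sub;beq  -- dual
[5] i8  st  -- tail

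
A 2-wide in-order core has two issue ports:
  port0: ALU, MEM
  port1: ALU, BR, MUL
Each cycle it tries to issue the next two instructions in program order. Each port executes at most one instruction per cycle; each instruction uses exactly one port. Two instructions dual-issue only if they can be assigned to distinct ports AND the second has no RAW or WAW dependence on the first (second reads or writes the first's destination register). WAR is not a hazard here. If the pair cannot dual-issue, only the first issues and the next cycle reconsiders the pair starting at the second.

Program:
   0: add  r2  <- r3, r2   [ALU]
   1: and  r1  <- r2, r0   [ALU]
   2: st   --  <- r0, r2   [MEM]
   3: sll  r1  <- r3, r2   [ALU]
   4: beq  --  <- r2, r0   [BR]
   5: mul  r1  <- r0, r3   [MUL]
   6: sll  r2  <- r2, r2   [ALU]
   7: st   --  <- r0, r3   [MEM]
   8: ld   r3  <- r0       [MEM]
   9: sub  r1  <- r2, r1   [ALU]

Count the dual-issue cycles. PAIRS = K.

0. add @i0  | RAW r2
1. and/st @i1/i2  | pair
2. sll/beq @i3/i4  | pair
3. mul/sll @i5/i6  | pair
4. st @i7  | no-port MEM/MEM
5. ld/sub @i8/i9  | pair

PAIRS = 4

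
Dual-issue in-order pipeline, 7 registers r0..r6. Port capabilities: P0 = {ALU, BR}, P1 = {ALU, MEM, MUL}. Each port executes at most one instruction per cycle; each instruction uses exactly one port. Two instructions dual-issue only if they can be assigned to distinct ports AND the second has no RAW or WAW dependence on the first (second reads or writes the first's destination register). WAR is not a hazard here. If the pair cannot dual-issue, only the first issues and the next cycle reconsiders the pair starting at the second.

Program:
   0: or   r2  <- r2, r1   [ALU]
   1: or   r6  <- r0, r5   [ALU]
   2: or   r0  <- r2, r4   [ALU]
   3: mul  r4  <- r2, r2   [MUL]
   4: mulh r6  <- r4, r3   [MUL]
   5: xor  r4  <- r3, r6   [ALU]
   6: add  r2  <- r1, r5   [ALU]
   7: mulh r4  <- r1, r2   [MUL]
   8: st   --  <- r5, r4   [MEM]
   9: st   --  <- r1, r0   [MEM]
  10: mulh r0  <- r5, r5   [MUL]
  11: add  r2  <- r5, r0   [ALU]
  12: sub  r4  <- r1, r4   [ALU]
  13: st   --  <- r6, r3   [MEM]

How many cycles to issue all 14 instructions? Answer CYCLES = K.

CYCLES = 10

t=0 i0/i1:or/or ; pair
t=1 i2/i3:or/mul ; pair
t=2 i4:mulh ; RAW r6
t=3 i5/i6:xor/add ; pair
t=4 i7:mulh ; no-port MUL/MEM
t=5 i8:st ; no-port MEM/MEM
t=6 i9:st ; no-port MEM/MUL
t=7 i10:mulh ; RAW r0
t=8 i11/i12:add/sub ; pair
t=9 i13:st ; tail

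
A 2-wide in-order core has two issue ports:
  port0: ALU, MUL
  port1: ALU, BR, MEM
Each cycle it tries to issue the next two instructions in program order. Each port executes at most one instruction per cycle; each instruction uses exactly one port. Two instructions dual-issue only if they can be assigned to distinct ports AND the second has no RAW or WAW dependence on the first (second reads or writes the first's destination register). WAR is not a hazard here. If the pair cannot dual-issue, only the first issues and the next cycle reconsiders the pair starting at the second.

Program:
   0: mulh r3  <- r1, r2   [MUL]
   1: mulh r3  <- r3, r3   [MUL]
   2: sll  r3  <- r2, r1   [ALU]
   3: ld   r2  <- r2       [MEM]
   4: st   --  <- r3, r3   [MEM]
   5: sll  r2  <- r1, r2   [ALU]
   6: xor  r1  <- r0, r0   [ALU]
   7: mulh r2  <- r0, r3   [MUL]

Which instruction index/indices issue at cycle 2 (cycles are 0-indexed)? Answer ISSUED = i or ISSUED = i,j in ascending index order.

c0: i0 mulh.MUL  no-port MUL/MUL
c1: i1 mulh.MUL  WAW r3
c2: i2/i3 sll.ALU ld.MEM  dual
c3: i4/i5 st.MEM sll.ALU  dual
c4: i6/i7 xor.ALU mulh.MUL  dual

ISSUED = 2,3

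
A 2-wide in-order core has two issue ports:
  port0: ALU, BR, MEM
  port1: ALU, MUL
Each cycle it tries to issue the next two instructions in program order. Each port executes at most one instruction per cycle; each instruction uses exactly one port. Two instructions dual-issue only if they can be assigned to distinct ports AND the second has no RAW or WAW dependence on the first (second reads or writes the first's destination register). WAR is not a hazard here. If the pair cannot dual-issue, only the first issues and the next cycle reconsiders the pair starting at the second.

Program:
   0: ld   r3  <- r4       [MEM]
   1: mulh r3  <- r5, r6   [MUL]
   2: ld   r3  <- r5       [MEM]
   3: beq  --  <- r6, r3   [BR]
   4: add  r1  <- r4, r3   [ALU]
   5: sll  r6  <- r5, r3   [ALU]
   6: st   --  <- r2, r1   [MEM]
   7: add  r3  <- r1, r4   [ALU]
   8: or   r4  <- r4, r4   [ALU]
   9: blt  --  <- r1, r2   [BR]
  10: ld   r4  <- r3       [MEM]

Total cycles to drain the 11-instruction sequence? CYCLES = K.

c0: i0 ld.MEM  WAW r3
c1: i1 mulh.MUL  WAW r3
c2: i2 ld.MEM  no-port MEM/BR
c3: i3+i4 beq.BR/add.ALU  pair
c4: i5+i6 sll.ALU/st.MEM  pair
c5: i7+i8 add.ALU/or.ALU  pair
c6: i9 blt.BR  no-port BR/MEM
c7: i10 ld.MEM  tail

CYCLES = 8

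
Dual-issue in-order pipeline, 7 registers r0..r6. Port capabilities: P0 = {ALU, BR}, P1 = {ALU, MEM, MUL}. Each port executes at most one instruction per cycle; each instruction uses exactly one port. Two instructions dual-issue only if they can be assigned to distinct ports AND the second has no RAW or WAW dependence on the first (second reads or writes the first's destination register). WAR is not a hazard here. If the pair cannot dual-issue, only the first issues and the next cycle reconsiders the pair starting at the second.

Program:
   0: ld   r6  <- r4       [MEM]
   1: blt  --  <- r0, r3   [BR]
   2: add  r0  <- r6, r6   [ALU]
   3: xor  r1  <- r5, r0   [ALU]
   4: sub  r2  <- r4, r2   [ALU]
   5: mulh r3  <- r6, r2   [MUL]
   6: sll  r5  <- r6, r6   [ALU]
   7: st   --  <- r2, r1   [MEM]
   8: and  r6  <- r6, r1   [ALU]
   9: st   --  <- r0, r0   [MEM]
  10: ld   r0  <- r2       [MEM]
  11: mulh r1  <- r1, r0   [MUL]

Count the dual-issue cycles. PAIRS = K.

PAIRS = 4

c0: i0/i1 ld.MEM/blt.BR  pair
c1: i2 add.ALU  RAW r0
c2: i3/i4 xor.ALU/sub.ALU  pair
c3: i5/i6 mulh.MUL/sll.ALU  pair
c4: i7/i8 st.MEM/and.ALU  pair
c5: i9 st.MEM  no-port MEM/MEM
c6: i10 ld.MEM  no-port MEM/MUL
c7: i11 mulh.MUL  tail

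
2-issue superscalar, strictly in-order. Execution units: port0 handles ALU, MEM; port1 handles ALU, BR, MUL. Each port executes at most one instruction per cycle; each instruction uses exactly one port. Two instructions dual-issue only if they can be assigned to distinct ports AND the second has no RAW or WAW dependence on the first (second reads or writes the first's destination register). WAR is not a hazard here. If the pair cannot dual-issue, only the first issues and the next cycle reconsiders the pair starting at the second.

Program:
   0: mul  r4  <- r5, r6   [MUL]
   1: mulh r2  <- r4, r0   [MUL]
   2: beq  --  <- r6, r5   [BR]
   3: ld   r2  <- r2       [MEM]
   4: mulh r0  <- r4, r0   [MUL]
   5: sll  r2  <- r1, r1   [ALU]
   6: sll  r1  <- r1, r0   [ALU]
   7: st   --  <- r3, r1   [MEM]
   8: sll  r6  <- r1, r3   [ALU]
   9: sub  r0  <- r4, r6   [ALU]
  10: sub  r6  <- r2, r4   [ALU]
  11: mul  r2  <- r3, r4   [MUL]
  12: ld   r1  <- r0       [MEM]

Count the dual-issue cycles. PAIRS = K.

PAIRS = 5

t=0 i0:mul.MUL ; no-port MUL/MUL
t=1 i1:mulh.MUL ; no-port MUL/BR
t=2 i2+i3:beq.BR;ld.MEM ; pair
t=3 i4+i5:mulh.MUL;sll.ALU ; pair
t=4 i6:sll.ALU ; RAW r1
t=5 i7+i8:st.MEM;sll.ALU ; pair
t=6 i9+i10:sub.ALU;sub.ALU ; pair
t=7 i11+i12:mul.MUL;ld.MEM ; pair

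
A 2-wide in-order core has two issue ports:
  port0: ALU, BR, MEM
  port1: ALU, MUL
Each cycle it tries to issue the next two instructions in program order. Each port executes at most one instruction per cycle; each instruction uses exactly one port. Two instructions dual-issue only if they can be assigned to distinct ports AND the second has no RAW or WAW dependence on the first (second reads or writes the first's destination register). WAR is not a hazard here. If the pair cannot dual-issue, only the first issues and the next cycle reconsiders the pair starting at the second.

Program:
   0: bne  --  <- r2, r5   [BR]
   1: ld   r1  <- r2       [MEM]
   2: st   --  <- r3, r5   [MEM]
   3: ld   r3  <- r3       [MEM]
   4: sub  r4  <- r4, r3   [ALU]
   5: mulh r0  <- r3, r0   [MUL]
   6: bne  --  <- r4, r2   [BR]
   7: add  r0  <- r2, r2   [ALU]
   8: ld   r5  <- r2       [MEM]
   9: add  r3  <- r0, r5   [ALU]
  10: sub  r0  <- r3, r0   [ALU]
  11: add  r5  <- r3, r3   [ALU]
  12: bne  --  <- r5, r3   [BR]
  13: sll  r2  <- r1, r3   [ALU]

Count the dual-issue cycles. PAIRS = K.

PAIRS = 4

  cy0 -> i0 (bne) no-port BR/MEM
  cy1 -> i1 (ld) no-port MEM/MEM
  cy2 -> i2 (st) no-port MEM/MEM
  cy3 -> i3 (ld) RAW r3
  cy4 -> i4,i5 (sub+mulh) dual
  cy5 -> i6,i7 (bne+add) dual
  cy6 -> i8 (ld) RAW r5
  cy7 -> i9 (add) RAW r3
  cy8 -> i10,i11 (sub+add) dual
  cy9 -> i12,i13 (bne+sll) dual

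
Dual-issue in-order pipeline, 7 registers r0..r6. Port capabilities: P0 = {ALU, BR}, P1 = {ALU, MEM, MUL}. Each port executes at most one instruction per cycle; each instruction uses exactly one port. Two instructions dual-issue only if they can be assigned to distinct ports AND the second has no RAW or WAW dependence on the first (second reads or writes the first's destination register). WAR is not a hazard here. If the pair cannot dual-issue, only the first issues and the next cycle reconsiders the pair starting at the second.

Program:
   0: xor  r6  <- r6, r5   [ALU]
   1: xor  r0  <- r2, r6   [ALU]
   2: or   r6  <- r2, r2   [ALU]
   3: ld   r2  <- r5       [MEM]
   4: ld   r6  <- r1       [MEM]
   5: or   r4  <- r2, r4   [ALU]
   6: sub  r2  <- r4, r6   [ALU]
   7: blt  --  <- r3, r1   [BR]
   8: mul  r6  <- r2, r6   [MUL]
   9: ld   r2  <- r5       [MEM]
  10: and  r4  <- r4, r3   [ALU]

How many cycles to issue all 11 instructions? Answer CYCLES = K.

0. xor @i0  | RAW r6
1. xor/or @i1&i2  | pair
2. ld @i3  | no-port MEM/MEM
3. ld/or @i4&i5  | pair
4. sub/blt @i6&i7  | pair
5. mul @i8  | no-port MUL/MEM
6. ld/and @i9&i10  | pair

CYCLES = 7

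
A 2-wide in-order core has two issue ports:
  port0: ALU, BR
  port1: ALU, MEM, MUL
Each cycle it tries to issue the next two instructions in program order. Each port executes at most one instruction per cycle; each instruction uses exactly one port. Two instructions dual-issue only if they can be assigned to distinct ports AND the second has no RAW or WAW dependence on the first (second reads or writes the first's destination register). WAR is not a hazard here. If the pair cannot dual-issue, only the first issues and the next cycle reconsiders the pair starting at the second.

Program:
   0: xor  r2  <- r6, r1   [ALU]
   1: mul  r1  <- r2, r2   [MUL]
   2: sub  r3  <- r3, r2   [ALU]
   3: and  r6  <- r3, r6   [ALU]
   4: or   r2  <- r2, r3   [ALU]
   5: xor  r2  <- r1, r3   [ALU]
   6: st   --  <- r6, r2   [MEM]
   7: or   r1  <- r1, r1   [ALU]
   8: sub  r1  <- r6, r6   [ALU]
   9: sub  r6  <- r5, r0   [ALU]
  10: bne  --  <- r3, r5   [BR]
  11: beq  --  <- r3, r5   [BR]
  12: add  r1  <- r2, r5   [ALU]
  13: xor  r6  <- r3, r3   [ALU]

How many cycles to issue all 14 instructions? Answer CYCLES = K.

c0: i0 xor  RAW r2
c1: i1,i2 mul;sub  pair
c2: i3,i4 and;or  pair
c3: i5 xor  RAW r2
c4: i6,i7 st;or  pair
c5: i8,i9 sub;sub  pair
c6: i10 bne  no-port BR/BR
c7: i11,i12 beq;add  pair
c8: i13 xor  tail

CYCLES = 9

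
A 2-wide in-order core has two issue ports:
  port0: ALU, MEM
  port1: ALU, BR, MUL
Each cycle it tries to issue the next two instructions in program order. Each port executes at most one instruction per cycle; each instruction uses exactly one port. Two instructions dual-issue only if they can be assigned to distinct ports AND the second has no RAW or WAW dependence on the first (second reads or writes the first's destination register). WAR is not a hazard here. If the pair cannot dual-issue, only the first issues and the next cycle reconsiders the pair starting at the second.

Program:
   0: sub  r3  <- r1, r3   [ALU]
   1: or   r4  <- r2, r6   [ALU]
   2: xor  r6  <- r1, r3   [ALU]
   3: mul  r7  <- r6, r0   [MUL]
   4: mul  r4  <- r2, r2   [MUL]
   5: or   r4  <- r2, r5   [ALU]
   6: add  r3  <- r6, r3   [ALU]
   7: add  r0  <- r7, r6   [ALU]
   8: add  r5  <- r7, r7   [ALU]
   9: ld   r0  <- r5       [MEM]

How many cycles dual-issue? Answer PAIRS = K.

0. sub.ALU+or.ALU @i0+i1  | dual
1. xor.ALU @i2  | RAW r6
2. mul.MUL @i3  | no-port MUL/MUL
3. mul.MUL @i4  | WAW r4
4. or.ALU+add.ALU @i5+i6  | dual
5. add.ALU+add.ALU @i7+i8  | dual
6. ld.MEM @i9  | tail

PAIRS = 3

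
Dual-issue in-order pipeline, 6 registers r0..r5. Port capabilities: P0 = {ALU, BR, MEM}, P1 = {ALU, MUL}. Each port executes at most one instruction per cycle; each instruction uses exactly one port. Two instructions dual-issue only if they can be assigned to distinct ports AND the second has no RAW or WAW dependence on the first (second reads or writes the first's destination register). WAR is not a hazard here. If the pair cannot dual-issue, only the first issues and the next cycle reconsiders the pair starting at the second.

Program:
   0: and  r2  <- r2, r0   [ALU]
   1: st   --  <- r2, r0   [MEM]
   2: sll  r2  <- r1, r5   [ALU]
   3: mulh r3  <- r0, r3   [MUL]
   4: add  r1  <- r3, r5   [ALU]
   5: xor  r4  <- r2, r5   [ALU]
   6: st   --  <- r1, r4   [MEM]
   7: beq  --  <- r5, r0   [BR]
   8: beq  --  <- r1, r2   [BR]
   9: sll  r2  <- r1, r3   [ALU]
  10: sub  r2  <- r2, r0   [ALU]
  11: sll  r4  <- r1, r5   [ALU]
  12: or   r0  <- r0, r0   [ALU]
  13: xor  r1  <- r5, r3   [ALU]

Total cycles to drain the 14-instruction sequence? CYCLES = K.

CYCLES = 9

t=0 i0:and.ALU ; RAW r2
t=1 i1+i2:st.MEM;sll.ALU ; pair
t=2 i3:mulh.MUL ; RAW r3
t=3 i4+i5:add.ALU;xor.ALU ; pair
t=4 i6:st.MEM ; no-port MEM/BR
t=5 i7:beq.BR ; no-port BR/BR
t=6 i8+i9:beq.BR;sll.ALU ; pair
t=7 i10+i11:sub.ALU;sll.ALU ; pair
t=8 i12+i13:or.ALU;xor.ALU ; pair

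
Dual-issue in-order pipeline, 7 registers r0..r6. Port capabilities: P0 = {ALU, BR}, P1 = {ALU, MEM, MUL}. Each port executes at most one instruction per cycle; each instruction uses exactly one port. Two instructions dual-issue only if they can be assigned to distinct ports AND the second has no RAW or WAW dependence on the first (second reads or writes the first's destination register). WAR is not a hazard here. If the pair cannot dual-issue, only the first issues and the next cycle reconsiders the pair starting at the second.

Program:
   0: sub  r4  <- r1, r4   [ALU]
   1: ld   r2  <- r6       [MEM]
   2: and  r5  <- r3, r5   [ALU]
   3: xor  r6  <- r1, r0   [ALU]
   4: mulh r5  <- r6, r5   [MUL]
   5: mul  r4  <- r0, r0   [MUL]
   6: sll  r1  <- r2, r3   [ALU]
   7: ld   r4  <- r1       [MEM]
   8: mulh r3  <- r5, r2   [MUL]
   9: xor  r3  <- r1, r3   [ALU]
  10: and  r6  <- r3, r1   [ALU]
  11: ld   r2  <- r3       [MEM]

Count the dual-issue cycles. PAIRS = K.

#0 head=0: sub;ld i0,i1 2-wide
#1 head=2: and;xor i2,i3 2-wide
#2 head=4: mulh i4 no-port MUL/MUL
#3 head=5: mul;sll i5,i6 2-wide
#4 head=7: ld i7 no-port MEM/MUL
#5 head=8: mulh i8 RAW+WAW r3
#6 head=9: xor i9 RAW r3
#7 head=10: and;ld i10,i11 2-wide

PAIRS = 4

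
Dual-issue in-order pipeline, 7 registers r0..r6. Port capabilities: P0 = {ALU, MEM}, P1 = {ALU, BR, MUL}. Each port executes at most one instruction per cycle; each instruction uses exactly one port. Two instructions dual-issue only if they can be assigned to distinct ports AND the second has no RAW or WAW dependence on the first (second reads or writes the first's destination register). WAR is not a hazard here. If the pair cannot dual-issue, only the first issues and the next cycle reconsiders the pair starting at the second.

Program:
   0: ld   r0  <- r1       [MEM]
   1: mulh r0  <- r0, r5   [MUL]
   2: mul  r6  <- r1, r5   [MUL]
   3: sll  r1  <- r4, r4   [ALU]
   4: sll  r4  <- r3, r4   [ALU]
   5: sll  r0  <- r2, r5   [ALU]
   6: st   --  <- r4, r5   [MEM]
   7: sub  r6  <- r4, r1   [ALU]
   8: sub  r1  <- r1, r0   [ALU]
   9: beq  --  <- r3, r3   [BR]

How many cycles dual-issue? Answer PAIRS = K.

PAIRS = 4

c0: i0 ld  RAW+WAW r0
c1: i1 mulh  no-port MUL/MUL
c2: i2&i3 mul+sll  pair
c3: i4&i5 sll+sll  pair
c4: i6&i7 st+sub  pair
c5: i8&i9 sub+beq  pair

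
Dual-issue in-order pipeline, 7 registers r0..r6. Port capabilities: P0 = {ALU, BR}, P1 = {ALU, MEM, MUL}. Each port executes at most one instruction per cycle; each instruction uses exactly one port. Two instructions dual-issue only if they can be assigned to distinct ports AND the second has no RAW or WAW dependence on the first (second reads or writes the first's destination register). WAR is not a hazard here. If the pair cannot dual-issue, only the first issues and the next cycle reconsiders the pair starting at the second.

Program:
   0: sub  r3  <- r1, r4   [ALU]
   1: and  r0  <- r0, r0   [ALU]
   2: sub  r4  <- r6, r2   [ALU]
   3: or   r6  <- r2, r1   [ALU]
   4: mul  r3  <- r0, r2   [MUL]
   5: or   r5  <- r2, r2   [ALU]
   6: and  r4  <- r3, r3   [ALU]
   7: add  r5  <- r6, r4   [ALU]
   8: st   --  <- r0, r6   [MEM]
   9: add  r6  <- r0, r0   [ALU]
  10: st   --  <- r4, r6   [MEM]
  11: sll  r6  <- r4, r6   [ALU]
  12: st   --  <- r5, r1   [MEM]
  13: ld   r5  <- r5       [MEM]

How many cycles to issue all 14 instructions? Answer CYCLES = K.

CYCLES = 9

t=0 i0,i1:sub.ALU/and.ALU ; pair
t=1 i2,i3:sub.ALU/or.ALU ; pair
t=2 i4,i5:mul.MUL/or.ALU ; pair
t=3 i6:and.ALU ; RAW r4
t=4 i7,i8:add.ALU/st.MEM ; pair
t=5 i9:add.ALU ; RAW r6
t=6 i10,i11:st.MEM/sll.ALU ; pair
t=7 i12:st.MEM ; no-port MEM/MEM
t=8 i13:ld.MEM ; tail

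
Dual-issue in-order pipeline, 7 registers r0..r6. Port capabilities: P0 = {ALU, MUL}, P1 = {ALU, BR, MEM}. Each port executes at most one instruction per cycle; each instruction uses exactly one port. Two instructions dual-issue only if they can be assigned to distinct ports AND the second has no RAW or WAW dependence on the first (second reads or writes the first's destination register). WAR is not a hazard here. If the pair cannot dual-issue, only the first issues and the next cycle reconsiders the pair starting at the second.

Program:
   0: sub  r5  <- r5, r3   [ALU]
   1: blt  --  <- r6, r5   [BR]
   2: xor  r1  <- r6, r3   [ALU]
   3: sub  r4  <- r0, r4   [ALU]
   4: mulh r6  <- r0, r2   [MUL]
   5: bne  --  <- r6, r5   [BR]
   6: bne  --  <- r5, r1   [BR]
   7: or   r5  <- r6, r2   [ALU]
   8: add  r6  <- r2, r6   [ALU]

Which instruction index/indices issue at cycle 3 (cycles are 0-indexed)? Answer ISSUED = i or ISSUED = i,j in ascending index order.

ISSUED = 5

[0] i0  sub.ALU  -- RAW r5
[1] i1,i2  blt.BR/xor.ALU  -- dual
[2] i3,i4  sub.ALU/mulh.MUL  -- dual
[3] i5  bne.BR  -- no-port BR/BR
[4] i6,i7  bne.BR/or.ALU  -- dual
[5] i8  add.ALU  -- tail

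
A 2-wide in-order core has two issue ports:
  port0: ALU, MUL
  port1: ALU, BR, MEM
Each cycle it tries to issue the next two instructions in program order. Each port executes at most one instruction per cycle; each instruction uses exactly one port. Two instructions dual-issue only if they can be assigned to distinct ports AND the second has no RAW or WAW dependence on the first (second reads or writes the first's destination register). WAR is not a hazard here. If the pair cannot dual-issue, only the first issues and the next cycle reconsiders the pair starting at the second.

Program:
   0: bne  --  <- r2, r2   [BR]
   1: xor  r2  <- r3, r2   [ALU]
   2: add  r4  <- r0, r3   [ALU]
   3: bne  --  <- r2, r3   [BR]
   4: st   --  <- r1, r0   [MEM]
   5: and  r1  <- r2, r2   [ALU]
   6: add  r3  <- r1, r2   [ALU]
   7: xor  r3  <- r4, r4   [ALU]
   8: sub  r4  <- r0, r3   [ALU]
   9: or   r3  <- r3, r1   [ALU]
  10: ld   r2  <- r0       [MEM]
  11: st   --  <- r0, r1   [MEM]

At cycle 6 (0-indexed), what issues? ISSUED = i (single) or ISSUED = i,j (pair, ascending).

  cy0 -> i0&i1 (bne.BR+xor.ALU) pair
  cy1 -> i2&i3 (add.ALU+bne.BR) pair
  cy2 -> i4&i5 (st.MEM+and.ALU) pair
  cy3 -> i6 (add.ALU) WAW r3
  cy4 -> i7 (xor.ALU) RAW r3
  cy5 -> i8&i9 (sub.ALU+or.ALU) pair
  cy6 -> i10 (ld.MEM) no-port MEM/MEM
  cy7 -> i11 (st.MEM) tail

ISSUED = 10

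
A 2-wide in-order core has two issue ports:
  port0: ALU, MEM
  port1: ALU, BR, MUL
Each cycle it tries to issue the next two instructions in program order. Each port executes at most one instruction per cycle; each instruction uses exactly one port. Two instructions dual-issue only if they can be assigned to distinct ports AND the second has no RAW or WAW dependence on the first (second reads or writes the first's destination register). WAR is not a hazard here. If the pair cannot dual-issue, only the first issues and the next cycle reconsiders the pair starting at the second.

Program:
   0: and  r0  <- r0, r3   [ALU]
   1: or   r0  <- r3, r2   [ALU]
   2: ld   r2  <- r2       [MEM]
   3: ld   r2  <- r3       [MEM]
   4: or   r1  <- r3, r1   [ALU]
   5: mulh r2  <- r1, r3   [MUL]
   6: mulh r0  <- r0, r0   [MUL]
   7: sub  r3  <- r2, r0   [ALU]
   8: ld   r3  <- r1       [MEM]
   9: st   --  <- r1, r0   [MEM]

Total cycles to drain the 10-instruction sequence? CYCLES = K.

[0] i0  and.ALU  -- WAW r0
[1] i1/i2  or.ALU/ld.MEM  -- pair
[2] i3/i4  ld.MEM/or.ALU  -- pair
[3] i5  mulh.MUL  -- no-port MUL/MUL
[4] i6  mulh.MUL  -- RAW r0
[5] i7  sub.ALU  -- WAW r3
[6] i8  ld.MEM  -- no-port MEM/MEM
[7] i9  st.MEM  -- tail

CYCLES = 8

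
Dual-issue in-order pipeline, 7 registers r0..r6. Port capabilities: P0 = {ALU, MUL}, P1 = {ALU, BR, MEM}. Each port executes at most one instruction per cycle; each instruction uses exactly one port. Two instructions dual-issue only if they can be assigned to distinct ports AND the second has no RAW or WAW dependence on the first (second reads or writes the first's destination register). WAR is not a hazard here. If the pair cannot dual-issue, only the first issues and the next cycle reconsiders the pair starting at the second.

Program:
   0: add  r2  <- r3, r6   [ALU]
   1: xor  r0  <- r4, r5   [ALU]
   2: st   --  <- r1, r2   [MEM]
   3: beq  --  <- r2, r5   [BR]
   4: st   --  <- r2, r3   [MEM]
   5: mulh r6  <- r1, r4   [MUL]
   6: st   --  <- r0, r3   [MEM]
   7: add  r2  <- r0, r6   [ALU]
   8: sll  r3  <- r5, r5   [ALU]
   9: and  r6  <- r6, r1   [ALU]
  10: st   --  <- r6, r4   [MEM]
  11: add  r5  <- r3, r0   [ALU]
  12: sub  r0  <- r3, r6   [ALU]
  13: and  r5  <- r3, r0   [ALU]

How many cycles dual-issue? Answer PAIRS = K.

  cy0 -> i0+i1 (add xor) 2-wide
  cy1 -> i2 (st) no-port MEM/BR
  cy2 -> i3 (beq) no-port BR/MEM
  cy3 -> i4+i5 (st mulh) 2-wide
  cy4 -> i6+i7 (st add) 2-wide
  cy5 -> i8+i9 (sll and) 2-wide
  cy6 -> i10+i11 (st add) 2-wide
  cy7 -> i12 (sub) RAW r0
  cy8 -> i13 (and) tail

PAIRS = 5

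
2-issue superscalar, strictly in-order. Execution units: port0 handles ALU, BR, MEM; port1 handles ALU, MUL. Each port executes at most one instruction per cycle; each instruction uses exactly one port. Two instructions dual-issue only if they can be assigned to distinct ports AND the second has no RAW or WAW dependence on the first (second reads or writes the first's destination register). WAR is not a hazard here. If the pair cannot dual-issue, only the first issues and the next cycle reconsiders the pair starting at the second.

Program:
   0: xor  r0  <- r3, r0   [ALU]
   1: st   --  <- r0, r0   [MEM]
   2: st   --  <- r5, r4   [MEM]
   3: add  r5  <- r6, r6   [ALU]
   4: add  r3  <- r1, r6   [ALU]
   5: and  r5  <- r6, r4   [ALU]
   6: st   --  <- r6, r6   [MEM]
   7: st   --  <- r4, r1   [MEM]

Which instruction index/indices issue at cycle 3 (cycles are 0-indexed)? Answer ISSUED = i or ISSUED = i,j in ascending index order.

  cy0 -> i0 (xor.ALU) RAW r0
  cy1 -> i1 (st.MEM) no-port MEM/MEM
  cy2 -> i2,i3 (st.MEM/add.ALU) pair
  cy3 -> i4,i5 (add.ALU/and.ALU) pair
  cy4 -> i6 (st.MEM) no-port MEM/MEM
  cy5 -> i7 (st.MEM) tail

ISSUED = 4,5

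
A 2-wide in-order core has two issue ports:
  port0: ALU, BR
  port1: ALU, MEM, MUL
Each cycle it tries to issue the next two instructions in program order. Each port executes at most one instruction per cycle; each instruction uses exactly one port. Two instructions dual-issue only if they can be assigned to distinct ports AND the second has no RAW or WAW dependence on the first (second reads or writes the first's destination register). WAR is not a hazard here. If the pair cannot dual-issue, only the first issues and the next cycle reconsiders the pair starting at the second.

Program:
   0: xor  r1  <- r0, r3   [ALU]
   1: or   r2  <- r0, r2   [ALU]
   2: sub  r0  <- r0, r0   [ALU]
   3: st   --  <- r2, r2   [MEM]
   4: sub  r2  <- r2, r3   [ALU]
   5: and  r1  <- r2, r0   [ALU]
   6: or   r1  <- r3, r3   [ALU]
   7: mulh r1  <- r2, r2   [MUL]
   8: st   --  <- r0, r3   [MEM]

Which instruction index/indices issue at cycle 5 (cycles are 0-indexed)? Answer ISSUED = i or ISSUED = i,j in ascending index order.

ISSUED = 7

[0] i0/i1  xor.ALU/or.ALU  -- pair
[1] i2/i3  sub.ALU/st.MEM  -- pair
[2] i4  sub.ALU  -- RAW r2
[3] i5  and.ALU  -- WAW r1
[4] i6  or.ALU  -- WAW r1
[5] i7  mulh.MUL  -- no-port MUL/MEM
[6] i8  st.MEM  -- tail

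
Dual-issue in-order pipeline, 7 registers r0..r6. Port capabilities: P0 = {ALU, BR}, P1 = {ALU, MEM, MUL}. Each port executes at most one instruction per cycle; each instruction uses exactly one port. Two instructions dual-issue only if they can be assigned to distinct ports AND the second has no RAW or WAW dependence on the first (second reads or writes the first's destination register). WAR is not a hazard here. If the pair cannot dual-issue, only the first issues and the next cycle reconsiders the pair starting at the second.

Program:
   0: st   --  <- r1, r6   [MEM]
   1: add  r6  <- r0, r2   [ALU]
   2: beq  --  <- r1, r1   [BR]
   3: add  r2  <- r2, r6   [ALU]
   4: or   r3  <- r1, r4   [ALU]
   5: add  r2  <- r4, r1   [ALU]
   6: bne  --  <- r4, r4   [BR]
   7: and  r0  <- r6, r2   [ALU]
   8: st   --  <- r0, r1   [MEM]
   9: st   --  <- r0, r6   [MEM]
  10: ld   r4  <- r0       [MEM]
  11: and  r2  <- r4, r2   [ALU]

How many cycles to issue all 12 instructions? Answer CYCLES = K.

CYCLES = 8

[0] i0,i1  st+add  -- 2-wide
[1] i2,i3  beq+add  -- 2-wide
[2] i4,i5  or+add  -- 2-wide
[3] i6,i7  bne+and  -- 2-wide
[4] i8  st  -- no-port MEM/MEM
[5] i9  st  -- no-port MEM/MEM
[6] i10  ld  -- RAW r4
[7] i11  and  -- tail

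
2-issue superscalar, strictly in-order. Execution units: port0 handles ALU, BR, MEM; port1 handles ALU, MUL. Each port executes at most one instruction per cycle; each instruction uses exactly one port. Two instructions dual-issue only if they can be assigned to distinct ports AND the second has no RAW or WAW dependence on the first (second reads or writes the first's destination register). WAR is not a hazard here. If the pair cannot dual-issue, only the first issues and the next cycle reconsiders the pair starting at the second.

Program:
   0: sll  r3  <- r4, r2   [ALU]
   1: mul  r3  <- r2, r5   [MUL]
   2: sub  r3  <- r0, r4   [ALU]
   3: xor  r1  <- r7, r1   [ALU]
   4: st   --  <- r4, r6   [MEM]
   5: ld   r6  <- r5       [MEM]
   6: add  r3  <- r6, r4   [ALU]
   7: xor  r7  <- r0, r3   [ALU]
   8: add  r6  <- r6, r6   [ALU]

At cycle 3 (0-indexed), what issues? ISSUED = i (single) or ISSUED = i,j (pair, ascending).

ISSUED = 4

c0: i0 sll.ALU  WAW r3
c1: i1 mul.MUL  WAW r3
c2: i2&i3 sub.ALU/xor.ALU  dual
c3: i4 st.MEM  no-port MEM/MEM
c4: i5 ld.MEM  RAW r6
c5: i6 add.ALU  RAW r3
c6: i7&i8 xor.ALU/add.ALU  dual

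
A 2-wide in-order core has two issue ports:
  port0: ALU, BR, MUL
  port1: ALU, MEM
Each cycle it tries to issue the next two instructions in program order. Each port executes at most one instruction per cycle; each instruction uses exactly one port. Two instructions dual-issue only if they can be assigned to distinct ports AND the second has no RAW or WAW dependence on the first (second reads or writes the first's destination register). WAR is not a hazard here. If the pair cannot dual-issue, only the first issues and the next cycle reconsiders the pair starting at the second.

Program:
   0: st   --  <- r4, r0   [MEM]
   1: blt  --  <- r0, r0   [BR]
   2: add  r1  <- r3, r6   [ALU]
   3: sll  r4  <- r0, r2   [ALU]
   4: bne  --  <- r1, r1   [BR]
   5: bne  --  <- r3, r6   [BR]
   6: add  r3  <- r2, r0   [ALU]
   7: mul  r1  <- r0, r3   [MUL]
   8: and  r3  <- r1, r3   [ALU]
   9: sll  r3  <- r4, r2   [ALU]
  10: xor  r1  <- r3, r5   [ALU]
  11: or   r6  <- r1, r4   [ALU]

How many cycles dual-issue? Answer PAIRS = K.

#0 head=0: st/blt i0/i1 dual
#1 head=2: add/sll i2/i3 dual
#2 head=4: bne i4 no-port BR/BR
#3 head=5: bne/add i5/i6 dual
#4 head=7: mul i7 RAW r1
#5 head=8: and i8 WAW r3
#6 head=9: sll i9 RAW r3
#7 head=10: xor i10 RAW r1
#8 head=11: or i11 tail

PAIRS = 3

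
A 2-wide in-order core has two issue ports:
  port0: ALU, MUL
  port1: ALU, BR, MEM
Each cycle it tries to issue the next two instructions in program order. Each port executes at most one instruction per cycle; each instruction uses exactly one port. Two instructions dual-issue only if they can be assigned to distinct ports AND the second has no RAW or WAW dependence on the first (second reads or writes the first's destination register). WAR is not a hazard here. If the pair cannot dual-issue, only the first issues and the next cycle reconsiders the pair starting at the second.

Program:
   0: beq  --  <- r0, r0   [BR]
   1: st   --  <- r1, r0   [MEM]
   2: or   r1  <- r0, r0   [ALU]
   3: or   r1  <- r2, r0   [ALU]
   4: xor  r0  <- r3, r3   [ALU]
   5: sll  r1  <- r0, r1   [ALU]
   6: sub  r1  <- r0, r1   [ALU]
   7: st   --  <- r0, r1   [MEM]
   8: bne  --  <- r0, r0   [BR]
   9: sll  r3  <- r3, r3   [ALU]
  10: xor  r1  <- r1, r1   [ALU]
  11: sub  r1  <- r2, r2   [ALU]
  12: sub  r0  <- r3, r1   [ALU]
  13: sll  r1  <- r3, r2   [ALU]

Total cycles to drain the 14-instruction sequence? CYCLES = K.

CYCLES = 10

#0 head=0: beq i0 no-port BR/MEM
#1 head=1: st+or i1/i2 pair
#2 head=3: or+xor i3/i4 pair
#3 head=5: sll i5 RAW+WAW r1
#4 head=6: sub i6 RAW r1
#5 head=7: st i7 no-port MEM/BR
#6 head=8: bne+sll i8/i9 pair
#7 head=10: xor i10 WAW r1
#8 head=11: sub i11 RAW r1
#9 head=12: sub+sll i12/i13 pair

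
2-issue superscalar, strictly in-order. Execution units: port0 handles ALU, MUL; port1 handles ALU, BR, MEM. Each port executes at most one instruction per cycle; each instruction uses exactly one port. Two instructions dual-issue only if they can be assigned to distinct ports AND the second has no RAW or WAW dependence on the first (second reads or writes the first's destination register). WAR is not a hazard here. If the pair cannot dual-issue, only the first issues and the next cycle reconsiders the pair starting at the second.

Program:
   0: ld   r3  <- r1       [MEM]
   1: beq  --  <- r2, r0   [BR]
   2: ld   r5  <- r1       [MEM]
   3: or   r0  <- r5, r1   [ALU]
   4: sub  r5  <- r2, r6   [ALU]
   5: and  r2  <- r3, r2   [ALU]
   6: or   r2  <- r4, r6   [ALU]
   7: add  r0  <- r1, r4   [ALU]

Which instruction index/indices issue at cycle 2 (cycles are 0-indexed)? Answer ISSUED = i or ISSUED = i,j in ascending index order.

[0] i0  ld  -- no-port MEM/BR
[1] i1  beq  -- no-port BR/MEM
[2] i2  ld  -- RAW r5
[3] i3/i4  or+sub  -- 2-wide
[4] i5  and  -- WAW r2
[5] i6/i7  or+add  -- 2-wide

ISSUED = 2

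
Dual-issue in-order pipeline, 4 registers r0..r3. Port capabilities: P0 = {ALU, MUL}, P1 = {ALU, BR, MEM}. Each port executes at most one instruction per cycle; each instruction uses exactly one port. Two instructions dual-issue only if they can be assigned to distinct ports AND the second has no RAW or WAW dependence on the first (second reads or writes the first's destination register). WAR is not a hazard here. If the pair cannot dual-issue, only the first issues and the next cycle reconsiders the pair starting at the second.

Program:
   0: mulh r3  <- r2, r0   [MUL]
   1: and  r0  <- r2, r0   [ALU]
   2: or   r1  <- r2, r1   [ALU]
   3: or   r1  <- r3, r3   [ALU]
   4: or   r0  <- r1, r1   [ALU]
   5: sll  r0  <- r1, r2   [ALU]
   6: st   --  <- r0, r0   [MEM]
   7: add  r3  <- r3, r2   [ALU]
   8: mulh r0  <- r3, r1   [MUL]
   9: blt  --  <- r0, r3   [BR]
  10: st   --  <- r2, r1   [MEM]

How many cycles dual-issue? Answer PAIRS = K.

t=0 i0&i1:mulh.MUL and.ALU ; dual
t=1 i2:or.ALU ; WAW r1
t=2 i3:or.ALU ; RAW r1
t=3 i4:or.ALU ; WAW r0
t=4 i5:sll.ALU ; RAW r0
t=5 i6&i7:st.MEM add.ALU ; dual
t=6 i8:mulh.MUL ; RAW r0
t=7 i9:blt.BR ; no-port BR/MEM
t=8 i10:st.MEM ; tail

PAIRS = 2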